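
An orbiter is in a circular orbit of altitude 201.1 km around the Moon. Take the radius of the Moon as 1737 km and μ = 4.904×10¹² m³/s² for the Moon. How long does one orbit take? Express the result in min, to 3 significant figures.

T ≈ 128 min

r = 1737 + 201.1 = 1938.1 km = 1.9381×10⁶ m.
Kepler's third law: T = 2π√(r³/μ) = 2π√((1.938×10⁶)³ / 4.904×10¹²).
r³/μ = 1.484×10⁶ s², so T = 2π × 1.218×10³ = 7.655×10³ s.
Converting: 7.655×10³ s ÷ 60.00 = 127.6 min.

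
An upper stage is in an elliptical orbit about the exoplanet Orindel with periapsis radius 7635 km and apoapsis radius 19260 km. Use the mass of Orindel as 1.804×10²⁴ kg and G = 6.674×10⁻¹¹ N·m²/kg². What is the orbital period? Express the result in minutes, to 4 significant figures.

μ = GM = 6.674×10⁻¹¹ × 1.804×10²⁴ = 1.204×10¹⁴ m³/s².
Semi-major axis a = (r_p + r_a)/2 = (7635.0 + 19260)/2 = 13448 km = 1.345×10⁷ m.
By Kepler's third law T = 2π√(a³/μ) = 2π × 4.494×10³ = 2.824×10⁴ s.
= 470.6 minutes.

T ≈ 470.6 minutes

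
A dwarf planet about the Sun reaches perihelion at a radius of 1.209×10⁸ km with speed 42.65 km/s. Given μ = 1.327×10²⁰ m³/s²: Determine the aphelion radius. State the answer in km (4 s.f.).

aphelion radius ≈ 5.846×10⁸ km

r_p = 1.209×10¹¹ m.
Specific energy ε = v²/2 − μ/r = -1.881×10⁸ J/kg, so a = −μ/(2ε) = 3.528×10¹¹ m.
The apsides satisfy r_p + r_a = 2a, so the aphelion radius is 2a − r_p = 5.846×10¹¹ m = 5.8461×10⁸ km.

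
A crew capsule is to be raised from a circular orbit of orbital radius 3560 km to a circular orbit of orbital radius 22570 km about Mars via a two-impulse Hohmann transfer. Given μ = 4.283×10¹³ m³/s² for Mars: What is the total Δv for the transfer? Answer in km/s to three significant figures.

Δv_total ≈ 1.75 km/s

r₁ = 3560 km = 3.560×10⁶ m.
r₂ = 22570 km = 2.257×10⁷ m.
Transfer ellipse a_t = (r₁ + r₂)/2 = 1.306×10⁷ m.
At r₁: circular v_c1 = √(μ/r₁) = 3469 m/s; transfer-periapsis v_p = √[μ(2/r₁ − 1/a_t)] = 4559 m/s.
Δv₁ = v_p − v_c1 = 1090 m/s.
At r₂: circular v_c2 = √(μ/r₂) = 1378 m/s; transfer-apoapsis v_a = √[μ(2/r₂ − 1/a_t)] = 719.1 m/s.
Δv₂ = v_c2 − v_a = 658.5 m/s.
Total Δv = Δv₁ + Δv₂ = 1749 m/s = 1.749 km/s.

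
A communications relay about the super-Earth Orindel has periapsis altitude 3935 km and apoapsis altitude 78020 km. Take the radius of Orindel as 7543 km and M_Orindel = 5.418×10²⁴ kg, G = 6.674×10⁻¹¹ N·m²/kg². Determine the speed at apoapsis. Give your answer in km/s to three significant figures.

v ≈ 1.00 km/s

μ = GM = 6.674×10⁻¹¹ × 5.418×10²⁴ = 3.616×10¹⁴ m³/s².
r_p = 7543 + 3935 = 11478 km = 1.1478×10⁷ m.
r_a = 7543 + 78020 = 85563 km = 8.5563×10⁷ m.
Semi-major axis a = (r_p + r_a)/2 = 48520 km = 4.852×10⁷ m.
Vis-viva: v² = μ(2/r − 1/a) = 3.616×10¹⁴ × (2.337×10⁻⁸ − 2.061×10⁻⁸) = 9.997×10⁵ m²/s².
v = 999.9 m/s = 0.9999 km/s.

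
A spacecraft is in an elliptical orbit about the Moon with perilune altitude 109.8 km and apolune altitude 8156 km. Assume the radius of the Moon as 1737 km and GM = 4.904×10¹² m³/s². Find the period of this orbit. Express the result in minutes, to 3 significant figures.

T ≈ 673 minutes

r_p = 1737 + 109.8 = 1846.8 km = 1.8468×10⁶ m.
r_a = 1737 + 8156 = 9893.0 km = 9.8930×10⁶ m.
Semi-major axis a = (r_p + r_a)/2 = (1846.8 + 9893.0)/2 = 5869.9 km = 5.870×10⁶ m.
By Kepler's third law T = 2π√(a³/μ) = 2π × 6.422×10³ = 4.035×10⁴ s.
= 672.5 minutes.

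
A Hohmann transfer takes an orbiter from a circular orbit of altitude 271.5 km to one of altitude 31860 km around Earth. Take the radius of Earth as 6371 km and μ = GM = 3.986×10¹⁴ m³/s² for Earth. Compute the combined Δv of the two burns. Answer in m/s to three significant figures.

r₁ = 6371 + 271.5 = 6642.5 km = 6.6425×10⁶ m.
r₂ = 6371 + 31860 = 38231 km = 3.8231×10⁷ m.
Transfer ellipse a_t = (r₁ + r₂)/2 = 2.244×10⁷ m.
At r₁: circular v_c1 = √(μ/r₁) = 7746 m/s; transfer-perigee v_p = √[μ(2/r₁ − 1/a_t)] = 10110 m/s.
Δv₁ = v_p − v_c1 = 2365 m/s.
At r₂: circular v_c2 = √(μ/r₂) = 3229 m/s; transfer-apogee v_a = √[μ(2/r₂ − 1/a_t)] = 1757 m/s.
Δv₂ = v_c2 − v_a = 1472 m/s.
Total Δv = Δv₁ + Δv₂ = 3837 m/s.

Δv_total ≈ 3840 m/s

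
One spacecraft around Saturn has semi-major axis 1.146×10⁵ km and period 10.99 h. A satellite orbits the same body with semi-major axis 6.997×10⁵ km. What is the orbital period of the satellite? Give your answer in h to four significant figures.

Kepler's third law: T² ∝ a³, so T₂ = T₁ (a₂/a₁)^(3/2).
a₂/a₁ = 6.106, (a₂/a₁)^(3/2) = 15.09.
T₂ = 10.99 × 15.09 = 165.8 h.

T₂ ≈ 165.8 h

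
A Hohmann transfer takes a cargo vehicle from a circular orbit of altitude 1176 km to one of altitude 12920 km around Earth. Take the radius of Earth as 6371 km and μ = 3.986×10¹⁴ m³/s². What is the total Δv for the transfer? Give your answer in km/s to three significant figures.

Δv_total ≈ 2.58 km/s

r₁ = 6371 + 1176 = 7547.0 km = 7.5470×10⁶ m.
r₂ = 6371 + 12920 = 19291 km = 1.9291×10⁷ m.
Transfer ellipse a_t = (r₁ + r₂)/2 = 1.342×10⁷ m.
At r₁: circular v_c1 = √(μ/r₁) = 7267 m/s; transfer-perigee v_p = √[μ(2/r₁ − 1/a_t)] = 8714 m/s.
Δv₁ = v_p − v_c1 = 1446 m/s.
At r₂: circular v_c2 = √(μ/r₂) = 4546 m/s; transfer-apogee v_a = √[μ(2/r₂ − 1/a_t)] = 3409 m/s.
Δv₂ = v_c2 − v_a = 1137 m/s.
Total Δv = Δv₁ + Δv₂ = 2583 m/s = 2.583 km/s.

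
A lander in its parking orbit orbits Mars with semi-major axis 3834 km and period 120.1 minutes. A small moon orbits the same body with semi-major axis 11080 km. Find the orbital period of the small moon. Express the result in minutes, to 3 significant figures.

Kepler's third law: T² ∝ a³, so T₂ = T₁ (a₂/a₁)^(3/2).
a₂/a₁ = 2.890, (a₂/a₁)^(3/2) = 4.913.
T₂ = 120.1 × 4.913 = 590.0 minutes.

T₂ ≈ 590 minutes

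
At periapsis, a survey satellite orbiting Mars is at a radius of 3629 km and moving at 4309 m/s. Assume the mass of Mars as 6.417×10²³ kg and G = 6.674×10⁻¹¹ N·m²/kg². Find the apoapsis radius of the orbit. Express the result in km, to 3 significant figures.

apoapsis radius ≈ 13400 km

μ = GM = 6.674×10⁻¹¹ × 6.417×10²³ = 4.283×10¹³ m³/s².
r_p = 3.629×10⁶ m.
Specific energy ε = v²/2 − μ/r = -2.518×10⁶ J/kg, so a = −μ/(2ε) = 8.506×10⁶ m.
The apsides satisfy r_p + r_a = 2a, so the apoapsis radius is 2a − r_p = 1.338×10⁷ m = 13382 km.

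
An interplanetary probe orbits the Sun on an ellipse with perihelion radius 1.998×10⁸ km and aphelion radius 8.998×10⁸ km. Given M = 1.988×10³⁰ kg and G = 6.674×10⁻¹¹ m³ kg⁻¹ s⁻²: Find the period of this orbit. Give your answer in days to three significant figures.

μ = GM = 6.674×10⁻¹¹ × 1.988×10³⁰ = 1.327×10²⁰ m³/s².
Semi-major axis a = (r_p + r_a)/2 = (1.9980×10⁸ + 8.9980×10⁸)/2 = 5.4980×10⁸ km = 5.498×10¹¹ m.
By Kepler's third law T = 2π√(a³/μ) = 2π × 3.539×10⁷ = 2.224×10⁸ s.
= 2574 days.

T ≈ 2570 days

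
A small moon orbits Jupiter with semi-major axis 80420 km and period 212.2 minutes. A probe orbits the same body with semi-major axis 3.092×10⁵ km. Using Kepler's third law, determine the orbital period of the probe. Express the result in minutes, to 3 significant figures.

Kepler's third law: T² ∝ a³, so T₂ = T₁ (a₂/a₁)^(3/2).
a₂/a₁ = 3.845, (a₂/a₁)^(3/2) = 7.539.
T₂ = 212.2 × 7.539 = 1600 minutes.

T₂ ≈ 1600 minutes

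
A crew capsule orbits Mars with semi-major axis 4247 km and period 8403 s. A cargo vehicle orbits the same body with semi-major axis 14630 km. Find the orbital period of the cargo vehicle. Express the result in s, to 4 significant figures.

Kepler's third law: T² ∝ a³, so T₂ = T₁ (a₂/a₁)^(3/2).
a₂/a₁ = 3.445, (a₂/a₁)^(3/2) = 6.394.
T₂ = 8403 × 6.394 = 53730 s.

T₂ ≈ 53730 s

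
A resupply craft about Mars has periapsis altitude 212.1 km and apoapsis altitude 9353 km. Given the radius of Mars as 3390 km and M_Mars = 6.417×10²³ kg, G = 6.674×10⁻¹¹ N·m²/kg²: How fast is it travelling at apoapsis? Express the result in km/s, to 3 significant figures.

μ = GM = 6.674×10⁻¹¹ × 6.417×10²³ = 4.283×10¹³ m³/s².
r_p = 3390 + 212.1 = 3602.1 km = 3.6021×10⁶ m.
r_a = 3390 + 9353 = 12743 km = 1.2743×10⁷ m.
Semi-major axis a = (r_p + r_a)/2 = 8172.6 km = 8.173×10⁶ m.
Vis-viva: v² = μ(2/r − 1/a) = 4.283×10¹³ × (1.569×10⁻⁷ − 1.224×10⁻⁷) = 1.481×10⁶ m²/s².
v = 1217 m/s = 1.217 km/s.

v ≈ 1.22 km/s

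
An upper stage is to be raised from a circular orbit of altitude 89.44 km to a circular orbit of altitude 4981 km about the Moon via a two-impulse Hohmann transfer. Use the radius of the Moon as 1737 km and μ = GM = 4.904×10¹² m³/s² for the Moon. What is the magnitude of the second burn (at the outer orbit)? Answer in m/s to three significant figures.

r₁ = 1737 + 89.44 = 1826.4 km = 1.8264×10⁶ m.
r₂ = 1737 + 4981 = 6718.0 km = 6.7180×10⁶ m.
Transfer ellipse a_t = (r₁ + r₂)/2 = 4.272×10⁶ m.
At r₁: circular v_c1 = √(μ/r₁) = 1639 m/s; transfer-perilune v_p = √[μ(2/r₁ − 1/a_t)] = 2055 m/s.
At r₂: circular v_c2 = √(μ/r₂) = 854.4 m/s; transfer-apolune v_a = √[μ(2/r₂ − 1/a_t)] = 558.6 m/s.
Δv₂ = v_c2 − v_a = 295.7 m/s.

Δv ≈ 296 m/s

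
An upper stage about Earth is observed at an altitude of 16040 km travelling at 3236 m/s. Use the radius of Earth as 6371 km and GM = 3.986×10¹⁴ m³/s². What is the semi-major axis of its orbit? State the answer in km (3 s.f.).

r = 6371 + 16040 = 22411 km = 2.241×10⁷ m.
Vis-viva rearranged: 1/a = 2/r − v²/μ = 8.924×10⁻⁸ − 2.627×10⁻⁸ = 6.297×10⁻⁸ m⁻¹.
a = 1.588×10⁷ m = 15880 km.

a ≈ 15900 km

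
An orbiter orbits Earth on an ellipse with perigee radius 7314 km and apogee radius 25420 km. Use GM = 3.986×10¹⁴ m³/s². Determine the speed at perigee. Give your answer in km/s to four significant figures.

Semi-major axis a = (r_p + r_a)/2 = 16367 km = 1.637×10⁷ m.
Vis-viva: v² = μ(2/r − 1/a) = 3.986×10¹⁴ × (2.734×10⁻⁷ − 6.110×10⁻⁸) = 8.464×10⁷ m²/s².
v = 9200 m/s = 9.200 km/s.

v ≈ 9.200 km/s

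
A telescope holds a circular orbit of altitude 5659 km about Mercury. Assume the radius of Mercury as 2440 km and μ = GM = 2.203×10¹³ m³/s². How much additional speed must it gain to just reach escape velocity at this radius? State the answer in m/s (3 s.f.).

r = 2440 + 5659 = 8099.0 km = 8.0990×10⁶ m.
Circular speed v_c = √(μ/r) = 1649 m/s.
Escape speed v_esc = √(2μ/r) = √2 × v_c = 2332 m/s.
Δv = v_esc − v_c = 683.1 m/s.

Δv ≈ 683 m/s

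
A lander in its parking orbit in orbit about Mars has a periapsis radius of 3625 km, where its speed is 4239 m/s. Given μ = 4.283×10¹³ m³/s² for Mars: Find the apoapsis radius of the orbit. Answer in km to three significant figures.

r_p = 3.625×10⁶ m.
Specific energy ε = v²/2 − μ/r = -2.831×10⁶ J/kg, so a = −μ/(2ε) = 7.566×10⁶ m.
The apsides satisfy r_p + r_a = 2a, so the apoapsis radius is 2a − r_p = 1.151×10⁷ m = 11506 km.

apoapsis radius ≈ 11500 km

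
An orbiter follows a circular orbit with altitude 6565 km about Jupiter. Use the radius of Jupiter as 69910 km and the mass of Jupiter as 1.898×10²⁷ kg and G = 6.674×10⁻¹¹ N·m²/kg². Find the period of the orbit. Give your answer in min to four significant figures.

T ≈ 196.8 min

μ = GM = 6.674×10⁻¹¹ × 1.898×10²⁷ = 1.267×10¹⁷ m³/s².
r = 69910 + 6565 = 76475 km = 7.6475×10⁷ m.
Kepler's third law: T = 2π√(r³/μ) = 2π√((7.648×10⁷)³ / 1.267×10¹⁷).
r³/μ = 3.531×10⁶ s², so T = 2π × 1.879×10³ = 1.181×10⁴ s.
Converting: 1.181×10⁴ s ÷ 60.00 = 196.8 min.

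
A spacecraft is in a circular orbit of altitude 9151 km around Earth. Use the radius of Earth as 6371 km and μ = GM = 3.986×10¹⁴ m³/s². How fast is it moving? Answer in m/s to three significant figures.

r = 6371 + 9151 = 15522 km = 1.5522×10⁷ m.
For a circular orbit v = √(μ/r) = √(3.986×10¹⁴ / 1.552×10⁷) = √(2.568×10⁷) = 5068 m/s.

v ≈ 5070 m/s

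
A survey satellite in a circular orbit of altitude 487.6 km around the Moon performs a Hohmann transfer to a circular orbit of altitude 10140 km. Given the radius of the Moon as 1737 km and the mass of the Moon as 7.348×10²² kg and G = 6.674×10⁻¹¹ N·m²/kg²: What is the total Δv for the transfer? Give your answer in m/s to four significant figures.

Δv_total ≈ 723.9 m/s

μ = GM = 6.674×10⁻¹¹ × 7.348×10²² = 4.904×10¹² m³/s².
r₁ = 1737 + 487.6 = 2224.6 km = 2.2246×10⁶ m.
r₂ = 1737 + 10140 = 11877 km = 1.1877×10⁷ m.
Transfer ellipse a_t = (r₁ + r₂)/2 = 7.051×10⁶ m.
At r₁: circular v_c1 = √(μ/r₁) = 1485 m/s; transfer-perilune v_p = √[μ(2/r₁ − 1/a_t)] = 1927 m/s.
Δv₁ = v_p − v_c1 = 442.3 m/s.
At r₂: circular v_c2 = √(μ/r₂) = 642.6 m/s; transfer-apolune v_a = √[μ(2/r₂ − 1/a_t)] = 360.9 m/s.
Δv₂ = v_c2 − v_a = 281.6 m/s.
Total Δv = Δv₁ + Δv₂ = 723.9 m/s.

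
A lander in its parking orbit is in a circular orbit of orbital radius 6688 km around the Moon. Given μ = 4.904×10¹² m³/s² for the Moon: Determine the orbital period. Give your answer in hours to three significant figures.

r = 6688 km = 6.688×10⁶ m.
Kepler's third law: T = 2π√(r³/μ) = 2π√((6.688×10⁶)³ / 4.904×10¹²).
r³/μ = 6.100×10⁷ s², so T = 2π × 7.810×10³ = 4.907×10⁴ s.
Converting: 4.907×10⁴ s ÷ 3600 = 13.63 hours.

T ≈ 13.6 hours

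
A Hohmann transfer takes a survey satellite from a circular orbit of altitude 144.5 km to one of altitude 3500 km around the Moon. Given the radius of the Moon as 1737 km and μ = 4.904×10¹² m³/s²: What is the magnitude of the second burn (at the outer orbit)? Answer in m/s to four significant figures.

Δv ≈ 264.1 m/s

r₁ = 1737 + 144.5 = 1881.5 km = 1.8815×10⁶ m.
r₂ = 1737 + 3500 = 5237.0 km = 5.2370×10⁶ m.
Transfer ellipse a_t = (r₁ + r₂)/2 = 3.559×10⁶ m.
At r₁: circular v_c1 = √(μ/r₁) = 1614 m/s; transfer-perilune v_p = √[μ(2/r₁ − 1/a_t)] = 1958 m/s.
At r₂: circular v_c2 = √(μ/r₂) = 967.7 m/s; transfer-apolune v_a = √[μ(2/r₂ − 1/a_t)] = 703.6 m/s.
Δv₂ = v_c2 − v_a = 264.1 m/s.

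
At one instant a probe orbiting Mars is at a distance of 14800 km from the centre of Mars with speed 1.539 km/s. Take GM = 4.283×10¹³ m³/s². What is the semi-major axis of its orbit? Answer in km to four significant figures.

r = 1.480×10⁷ m.
Specific orbital energy ε = v²/2 − μ/r = (1539)²/2 − 4.283×10¹³/1.480×10⁷ = -1.710×10⁶ J/kg.
Since ε = −μ/(2a), a = −μ/(2ε) = 1.253×10⁷ m = 12526 km.

a ≈ 12530 km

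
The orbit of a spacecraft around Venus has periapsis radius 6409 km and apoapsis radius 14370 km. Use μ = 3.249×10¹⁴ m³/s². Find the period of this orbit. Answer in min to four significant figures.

Semi-major axis a = (r_p + r_a)/2 = (6409.0 + 14370)/2 = 10390 km = 1.039×10⁷ m.
By Kepler's third law T = 2π√(a³/μ) = 2π × 1.858×10³ = 1.167×10⁴ s.
= 194.6 min.

T ≈ 194.6 min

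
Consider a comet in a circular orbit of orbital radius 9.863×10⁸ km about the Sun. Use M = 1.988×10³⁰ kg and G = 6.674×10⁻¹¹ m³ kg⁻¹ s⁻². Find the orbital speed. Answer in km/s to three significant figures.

μ = GM = 6.674×10⁻¹¹ × 1.988×10³⁰ = 1.327×10²⁰ m³/s².
r = 9.863×10⁸ km = 9.863×10¹¹ m.
For a circular orbit v = √(μ/r) = √(1.327×10²⁰ / 9.863×10¹¹) = √(1.345×10⁸) = 11600 m/s.
That is 11.60 km/s.

v ≈ 11.6 km/s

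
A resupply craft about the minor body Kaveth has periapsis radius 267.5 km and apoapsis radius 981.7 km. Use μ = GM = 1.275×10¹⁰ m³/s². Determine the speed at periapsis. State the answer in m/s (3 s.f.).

v ≈ 274 m/s

Semi-major axis a = (r_p + r_a)/2 = 624.60 km = 6.246×10⁵ m.
Vis-viva: v² = μ(2/r − 1/a) = 1.275×10¹⁰ × (7.477×10⁻⁶ − 1.601×10⁻⁶) = 7.491×10⁴ m²/s².
v = 273.7 m/s.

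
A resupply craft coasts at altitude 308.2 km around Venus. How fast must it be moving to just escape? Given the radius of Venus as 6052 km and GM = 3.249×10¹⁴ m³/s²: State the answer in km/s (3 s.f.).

r = 6052 + 308.2 = 6360.2 km = 6.3602×10⁶ m.
Escape speed v_esc = √(2μ/r) = √(2 × 3.249×10¹⁴ / 6.360×10⁶) = √(1.022×10⁸) = 10110 m/s.
= 10.11 km/s.

v_esc ≈ 10.1 km/s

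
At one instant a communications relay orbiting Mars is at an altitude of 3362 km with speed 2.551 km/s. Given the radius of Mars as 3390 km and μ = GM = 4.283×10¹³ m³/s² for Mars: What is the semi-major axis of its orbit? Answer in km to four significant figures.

a ≈ 6932 km

r = 3390 + 3362 = 6752.0 km = 6.752×10⁶ m.
Vis-viva rearranged: 1/a = 2/r − v²/μ = 2.962×10⁻⁷ − 1.519×10⁻⁷ = 1.443×10⁻⁷ m⁻¹.
a = 6.932×10⁶ m = 6931.5 km.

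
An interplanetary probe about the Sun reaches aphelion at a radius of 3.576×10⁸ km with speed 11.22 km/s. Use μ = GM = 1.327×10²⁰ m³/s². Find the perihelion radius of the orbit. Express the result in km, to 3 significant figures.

r_a = 3.576×10¹¹ m.
Specific energy ε = v²/2 − μ/r = -3.081×10⁸ J/kg, so a = −μ/(2ε) = 2.153×10¹¹ m.
The apsides satisfy r_p + r_a = 2a, so the perihelion radius is 2a − r_a = 7.305×10¹⁰ m = 7.3047×10⁷ km.

perihelion radius ≈ 7.30×10⁷ km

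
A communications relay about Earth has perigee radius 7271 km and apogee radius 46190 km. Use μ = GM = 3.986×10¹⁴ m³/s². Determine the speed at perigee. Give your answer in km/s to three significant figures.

Semi-major axis a = (r_p + r_a)/2 = 26730 km = 2.673×10⁷ m.
Vis-viva: v² = μ(2/r − 1/a) = 3.986×10¹⁴ × (2.751×10⁻⁷ − 3.741×10⁻⁸) = 9.473×10⁷ m²/s².
v = 9733 m/s = 9.733 km/s.

v ≈ 9.73 km/s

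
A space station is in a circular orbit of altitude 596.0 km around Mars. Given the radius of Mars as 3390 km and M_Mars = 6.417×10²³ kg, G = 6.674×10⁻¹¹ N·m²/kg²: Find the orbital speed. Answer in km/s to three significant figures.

v ≈ 3.28 km/s

μ = GM = 6.674×10⁻¹¹ × 6.417×10²³ = 4.283×10¹³ m³/s².
r = 3390 + 596.0 = 3986.0 km = 3.9860×10⁶ m.
For a circular orbit v = √(μ/r) = √(4.283×10¹³ / 3.986×10⁶) = √(1.074×10⁷) = 3278 m/s.
That is 3.278 km/s.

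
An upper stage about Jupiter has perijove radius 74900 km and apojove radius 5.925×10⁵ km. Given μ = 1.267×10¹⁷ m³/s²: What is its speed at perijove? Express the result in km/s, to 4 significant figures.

v ≈ 54.80 km/s

Semi-major axis a = (r_p + r_a)/2 = 3.3370×10⁵ km = 3.337×10⁸ m.
Vis-viva: v² = μ(2/r − 1/a) = 1.267×10¹⁷ × (2.670×10⁻⁸ − 2.997×10⁻⁹) = 3.003×10⁹ m²/s².
v = 54800 m/s = 54.80 km/s.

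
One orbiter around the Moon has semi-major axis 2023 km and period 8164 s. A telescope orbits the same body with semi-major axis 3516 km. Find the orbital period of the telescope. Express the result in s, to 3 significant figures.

T₂ ≈ 18700 s

Kepler's third law: T² ∝ a³, so T₂ = T₁ (a₂/a₁)^(3/2).
a₂/a₁ = 1.738, (a₂/a₁)^(3/2) = 2.291.
T₂ = 8164 × 2.291 = 18710 s.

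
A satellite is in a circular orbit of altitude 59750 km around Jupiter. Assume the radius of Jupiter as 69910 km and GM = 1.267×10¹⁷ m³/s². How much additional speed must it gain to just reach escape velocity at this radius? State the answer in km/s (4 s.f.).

r = 69910 + 59750 = 129660 km = 1.2966×10⁸ m.
Circular speed v_c = √(μ/r) = 31260 m/s.
Escape speed v_esc = √(2μ/r) = √2 × v_c = 44210 m/s.
Δv = v_esc − v_c = 12950 m/s = 12.95 km/s.

Δv ≈ 12.95 km/s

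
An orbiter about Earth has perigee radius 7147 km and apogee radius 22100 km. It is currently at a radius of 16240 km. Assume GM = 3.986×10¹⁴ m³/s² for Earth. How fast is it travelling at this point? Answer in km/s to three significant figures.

v ≈ 4.67 km/s

Semi-major axis a = (r_p + r_a)/2 = 14624 km = 1.462×10⁷ m.
Vis-viva: v² = μ(2/r − 1/a) = 3.986×10¹⁴ × (1.232×10⁻⁷ − 6.838×10⁻⁸) = 2.183×10⁷ m²/s².
v = 4672 m/s = 4.672 km/s.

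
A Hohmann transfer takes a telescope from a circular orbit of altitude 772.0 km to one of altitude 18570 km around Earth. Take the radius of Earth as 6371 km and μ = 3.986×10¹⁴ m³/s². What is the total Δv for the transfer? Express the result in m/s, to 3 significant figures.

r₁ = 6371 + 772.0 = 7143.0 km = 7.1430×10⁶ m.
r₂ = 6371 + 18570 = 24941 km = 2.4941×10⁷ m.
Transfer ellipse a_t = (r₁ + r₂)/2 = 1.604×10⁷ m.
At r₁: circular v_c1 = √(μ/r₁) = 7470 m/s; transfer-perigee v_p = √[μ(2/r₁ − 1/a_t)] = 9314 m/s.
Δv₁ = v_p − v_c1 = 1844 m/s.
At r₂: circular v_c2 = √(μ/r₂) = 3998 m/s; transfer-apogee v_a = √[μ(2/r₂ − 1/a_t)] = 2668 m/s.
Δv₂ = v_c2 − v_a = 1330 m/s.
Total Δv = Δv₁ + Δv₂ = 3174 m/s.

Δv_total ≈ 3170 m/s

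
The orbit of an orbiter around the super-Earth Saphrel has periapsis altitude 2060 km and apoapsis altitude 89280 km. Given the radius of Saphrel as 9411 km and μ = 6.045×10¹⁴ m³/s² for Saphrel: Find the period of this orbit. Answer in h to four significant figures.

r_p = 9411 + 2060 = 11471 km = 1.1471×10⁷ m.
r_a = 9411 + 89280 = 98691 km = 9.8691×10⁷ m.
Semi-major axis a = (r_p + r_a)/2 = (11471 + 98691)/2 = 55081 km = 5.508×10⁷ m.
By Kepler's third law T = 2π√(a³/μ) = 2π × 1.663×10⁴ = 1.045×10⁵ s.
= 29.02 h.

T ≈ 29.02 h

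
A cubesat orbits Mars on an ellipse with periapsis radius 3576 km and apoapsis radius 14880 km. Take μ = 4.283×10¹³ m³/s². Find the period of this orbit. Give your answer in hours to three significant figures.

T ≈ 7.48 hours

Semi-major axis a = (r_p + r_a)/2 = (3576.0 + 14880)/2 = 9228.0 km = 9.228×10⁶ m.
By Kepler's third law T = 2π√(a³/μ) = 2π × 4.283×10³ = 2.691×10⁴ s.
= 7.476 hours.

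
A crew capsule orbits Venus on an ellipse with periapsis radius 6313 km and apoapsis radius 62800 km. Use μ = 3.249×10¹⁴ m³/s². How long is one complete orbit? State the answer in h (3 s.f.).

Semi-major axis a = (r_p + r_a)/2 = (6313.0 + 62800)/2 = 34556 km = 3.456×10⁷ m.
By Kepler's third law T = 2π√(a³/μ) = 2π × 1.127×10⁴ = 7.081×10⁴ s.
= 19.67 h.

T ≈ 19.7 h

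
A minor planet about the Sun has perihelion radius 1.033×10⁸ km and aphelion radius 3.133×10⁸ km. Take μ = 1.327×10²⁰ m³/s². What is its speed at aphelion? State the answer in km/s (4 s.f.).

v ≈ 14.49 km/s

Semi-major axis a = (r_p + r_a)/2 = 2.0830×10⁸ km = 2.083×10¹¹ m.
Vis-viva: v² = μ(2/r − 1/a) = 1.327×10²⁰ × (6.384×10⁻¹² − 4.801×10⁻¹²) = 2.100×10⁸ m²/s².
v = 14490 m/s = 14.49 km/s.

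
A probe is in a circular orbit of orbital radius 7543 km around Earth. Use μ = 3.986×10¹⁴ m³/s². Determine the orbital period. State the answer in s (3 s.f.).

T ≈ 6520 s

r = 7543 km = 7.543×10⁶ m.
Kepler's third law: T = 2π√(r³/μ) = 2π√((7.543×10⁶)³ / 3.986×10¹⁴).
r³/μ = 1.077×10⁶ s², so T = 2π × 1.038×10³ = 6.520×10³ s.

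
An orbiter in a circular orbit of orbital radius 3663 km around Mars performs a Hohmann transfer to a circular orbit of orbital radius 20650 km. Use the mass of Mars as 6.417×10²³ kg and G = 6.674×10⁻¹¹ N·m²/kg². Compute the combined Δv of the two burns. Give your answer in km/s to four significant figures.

Δv_total ≈ 1.687 km/s

μ = GM = 6.674×10⁻¹¹ × 6.417×10²³ = 4.283×10¹³ m³/s².
r₁ = 3663 km = 3.663×10⁶ m.
r₂ = 20650 km = 2.065×10⁷ m.
Transfer ellipse a_t = (r₁ + r₂)/2 = 1.216×10⁷ m.
At r₁: circular v_c1 = √(μ/r₁) = 3419 m/s; transfer-periapsis v_p = √[μ(2/r₁ − 1/a_t)] = 4457 m/s.
Δv₁ = v_p − v_c1 = 1037 m/s.
At r₂: circular v_c2 = √(μ/r₂) = 1440 m/s; transfer-apoapsis v_a = √[μ(2/r₂ − 1/a_t)] = 790.5 m/s.
Δv₂ = v_c2 − v_a = 649.6 m/s.
Total Δv = Δv₁ + Δv₂ = 1687 m/s = 1.687 km/s.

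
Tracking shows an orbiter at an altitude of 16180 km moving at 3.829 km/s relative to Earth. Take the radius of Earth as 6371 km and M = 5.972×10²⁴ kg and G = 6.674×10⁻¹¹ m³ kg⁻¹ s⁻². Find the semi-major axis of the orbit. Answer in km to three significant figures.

a ≈ 19300 km

μ = GM = 6.674×10⁻¹¹ × 5.972×10²⁴ = 3.986×10¹⁴ m³/s².
r = 6371 + 16180 = 22551 km = 2.255×10⁷ m.
Vis-viva rearranged: 1/a = 2/r − v²/μ = 8.869×10⁻⁸ − 3.678×10⁻⁸ = 5.190×10⁻⁸ m⁻¹.
a = 1.927×10⁷ m = 19267 km.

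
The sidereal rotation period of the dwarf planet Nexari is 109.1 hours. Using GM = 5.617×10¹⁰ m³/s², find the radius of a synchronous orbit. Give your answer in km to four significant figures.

r_sync ≈ 6032 km

T = 109.1 hours = 3.928×10⁵ s.
A synchronous orbit has period T, so by Kepler's third law a = (μT²/4π²)^(1/3).
μT²/4π² = 5.617×10¹⁰ × (3.928×10⁵)² / 39.48 = 2.195×10²⁰ m³.
a = 6.032×10⁶ m = 6032.1 km.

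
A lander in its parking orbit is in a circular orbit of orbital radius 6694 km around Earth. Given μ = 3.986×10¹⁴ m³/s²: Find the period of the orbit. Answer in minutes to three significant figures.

T ≈ 90.8 minutes

r = 6694 km = 6.694×10⁶ m.
Kepler's third law: T = 2π√(r³/μ) = 2π√((6.694×10⁶)³ / 3.986×10¹⁴).
r³/μ = 7.525×10⁵ s², so T = 2π × 8.675×10² = 5.451×10³ s.
Converting: 5.451×10³ s ÷ 60.00 = 90.84 minutes.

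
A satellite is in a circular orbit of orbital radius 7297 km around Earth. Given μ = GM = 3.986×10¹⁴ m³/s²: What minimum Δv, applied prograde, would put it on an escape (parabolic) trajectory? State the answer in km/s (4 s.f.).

r = 7297 km = 7.297×10⁶ m.
Circular speed v_c = √(μ/r) = 7391 m/s.
Escape speed v_esc = √(2μ/r) = √2 × v_c = 10450 m/s.
Δv = v_esc − v_c = 3061 m/s = 3.061 km/s.

Δv ≈ 3.061 km/s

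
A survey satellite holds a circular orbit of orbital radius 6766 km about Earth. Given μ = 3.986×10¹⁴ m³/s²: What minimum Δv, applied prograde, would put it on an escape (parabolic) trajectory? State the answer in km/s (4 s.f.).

r = 6766 km = 6.766×10⁶ m.
Circular speed v_c = √(μ/r) = 7675 m/s.
Escape speed v_esc = √(2μ/r) = √2 × v_c = 10850 m/s.
Δv = v_esc − v_c = 3179 m/s = 3.179 km/s.

Δv ≈ 3.179 km/s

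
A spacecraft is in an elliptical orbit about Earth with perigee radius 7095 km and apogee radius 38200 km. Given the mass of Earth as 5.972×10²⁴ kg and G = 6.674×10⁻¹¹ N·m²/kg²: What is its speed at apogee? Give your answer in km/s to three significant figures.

μ = GM = 6.674×10⁻¹¹ × 5.972×10²⁴ = 3.986×10¹⁴ m³/s².
Semi-major axis a = (r_p + r_a)/2 = 22648 km = 2.265×10⁷ m.
Vis-viva: v² = μ(2/r − 1/a) = 3.986×10¹⁴ × (5.236×10⁻⁸ − 4.415×10⁻⁸) = 3.269×10⁶ m²/s².
v = 1808 m/s = 1.808 km/s.

v ≈ 1.81 km/s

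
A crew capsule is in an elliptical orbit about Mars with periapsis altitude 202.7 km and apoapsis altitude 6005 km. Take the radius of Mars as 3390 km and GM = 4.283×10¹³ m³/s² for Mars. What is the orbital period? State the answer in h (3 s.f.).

T ≈ 4.41 h

r_p = 3390 + 202.7 = 3592.7 km = 3.5927×10⁶ m.
r_a = 3390 + 6005 = 9395.0 km = 9.3950×10⁶ m.
Semi-major axis a = (r_p + r_a)/2 = (3592.7 + 9395.0)/2 = 6493.9 km = 6.494×10⁶ m.
By Kepler's third law T = 2π√(a³/μ) = 2π × 2.529×10³ = 1.589×10⁴ s.
= 4.413 h.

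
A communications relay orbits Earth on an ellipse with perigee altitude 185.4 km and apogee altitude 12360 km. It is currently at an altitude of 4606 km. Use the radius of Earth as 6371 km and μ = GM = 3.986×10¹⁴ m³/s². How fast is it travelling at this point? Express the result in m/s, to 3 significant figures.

r_p = 6371 + 185.4 = 6556.4 km = 6.5564×10⁶ m.
r_a = 6371 + 12360 = 18731 km = 1.8731×10⁷ m.
r = 6371 + 4606 = 10977 km = 1.098×10⁷ m.
Semi-major axis a = (r_p + r_a)/2 = 12644 km = 1.264×10⁷ m.
Vis-viva: v² = μ(2/r − 1/a) = 3.986×10¹⁴ × (1.822×10⁻⁷ − 7.909×10⁻⁸) = 4.110×10⁷ m²/s².
v = 6411 m/s.

v ≈ 6410 m/s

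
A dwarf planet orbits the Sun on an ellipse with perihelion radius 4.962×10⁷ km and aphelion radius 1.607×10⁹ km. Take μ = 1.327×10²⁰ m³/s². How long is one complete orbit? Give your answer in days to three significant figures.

Semi-major axis a = (r_p + r_a)/2 = (4.9620×10⁷ + 1.6070×10⁹)/2 = 8.2831×10⁸ km = 8.283×10¹¹ m.
By Kepler's third law T = 2π√(a³/μ) = 2π × 6.544×10⁷ = 4.112×10⁸ s.
= 4759 days.

T ≈ 4760 days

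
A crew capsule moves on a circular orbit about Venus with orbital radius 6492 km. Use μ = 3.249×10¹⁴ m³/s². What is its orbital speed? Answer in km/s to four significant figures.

r = 6492 km = 6.492×10⁶ m.
For a circular orbit v = √(μ/r) = √(3.249×10¹⁴ / 6.492×10⁶) = √(5.005×10⁷) = 7074 m/s.
That is 7.074 km/s.

v ≈ 7.074 km/s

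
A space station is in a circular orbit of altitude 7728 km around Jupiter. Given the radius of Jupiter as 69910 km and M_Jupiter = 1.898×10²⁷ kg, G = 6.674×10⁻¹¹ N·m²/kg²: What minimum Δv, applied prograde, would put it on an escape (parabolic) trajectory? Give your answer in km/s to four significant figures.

Δv ≈ 16.73 km/s

μ = GM = 6.674×10⁻¹¹ × 1.898×10²⁷ = 1.267×10¹⁷ m³/s².
r = 69910 + 7728 = 77638 km = 7.7638×10⁷ m.
Circular speed v_c = √(μ/r) = 40390 m/s.
Escape speed v_esc = √(2μ/r) = √2 × v_c = 57120 m/s.
Δv = v_esc − v_c = 16730 m/s = 16.73 km/s.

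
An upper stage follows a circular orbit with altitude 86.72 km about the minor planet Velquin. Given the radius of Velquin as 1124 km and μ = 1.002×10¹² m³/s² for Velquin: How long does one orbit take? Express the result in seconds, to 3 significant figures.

T ≈ 8360 seconds

r = 1124 + 86.72 = 1210.7 km = 1.2107×10⁶ m.
Kepler's third law: T = 2π√(r³/μ) = 2π√((1.211×10⁶)³ / 1.002×10¹²).
r³/μ = 1.771×10⁶ s², so T = 2π × 1.331×10³ = 8.362×10³ s.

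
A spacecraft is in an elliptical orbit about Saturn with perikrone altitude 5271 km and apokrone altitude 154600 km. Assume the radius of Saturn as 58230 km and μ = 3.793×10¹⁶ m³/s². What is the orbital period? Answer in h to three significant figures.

r_p = 58230 + 5271 = 63501 km = 6.3501×10⁷ m.
r_a = 58230 + 154600 = 212830 km = 2.1283×10⁸ m.
Semi-major axis a = (r_p + r_a)/2 = (63501 + 2.1283×10⁵)/2 = 1.3817×10⁵ km = 1.382×10⁸ m.
By Kepler's third law T = 2π√(a³/μ) = 2π × 8.339×10³ = 5.239×10⁴ s.
= 14.55 h.

T ≈ 14.6 h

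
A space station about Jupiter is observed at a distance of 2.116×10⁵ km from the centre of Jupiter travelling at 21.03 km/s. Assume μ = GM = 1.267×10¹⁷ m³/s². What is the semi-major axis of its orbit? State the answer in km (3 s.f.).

r = 2.116×10⁸ m.
Vis-viva rearranged: 1/a = 2/r − v²/μ = 9.452×10⁻⁹ − 3.491×10⁻⁹ = 5.961×10⁻⁹ m⁻¹.
a = 1.678×10⁸ m = 1.6775×10⁵ km.

a ≈ 1.68×10⁵ km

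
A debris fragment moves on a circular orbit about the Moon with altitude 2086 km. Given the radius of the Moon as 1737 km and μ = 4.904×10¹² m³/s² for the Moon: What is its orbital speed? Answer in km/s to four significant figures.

v ≈ 1.133 km/s

r = 1737 + 2086 = 3823.0 km = 3.8230×10⁶ m.
For a circular orbit v = √(μ/r) = √(4.904×10¹² / 3.823×10⁶) = √(1.283×10⁶) = 1133 m/s.
That is 1.133 km/s.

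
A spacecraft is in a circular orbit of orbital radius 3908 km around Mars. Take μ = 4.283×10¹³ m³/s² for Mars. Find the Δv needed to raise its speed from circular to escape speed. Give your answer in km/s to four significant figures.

Δv ≈ 1.371 km/s

r = 3908 km = 3.908×10⁶ m.
Circular speed v_c = √(μ/r) = 3311 m/s.
Escape speed v_esc = √(2μ/r) = √2 × v_c = 4682 m/s.
Δv = v_esc − v_c = 1371 m/s = 1.371 km/s.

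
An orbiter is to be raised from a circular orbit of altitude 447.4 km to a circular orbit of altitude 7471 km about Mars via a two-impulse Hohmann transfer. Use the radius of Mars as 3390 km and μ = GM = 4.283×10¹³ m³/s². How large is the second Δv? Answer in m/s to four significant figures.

Δv ≈ 550.9 m/s

r₁ = 3390 + 447.4 = 3837.4 km = 3.8374×10⁶ m.
r₂ = 3390 + 7471 = 10861 km = 1.0861×10⁷ m.
Transfer ellipse a_t = (r₁ + r₂)/2 = 7.349×10⁶ m.
At r₁: circular v_c1 = √(μ/r₁) = 3341 m/s; transfer-periapsis v_p = √[μ(2/r₁ − 1/a_t)] = 4061 m/s.
At r₂: circular v_c2 = √(μ/r₂) = 1986 m/s; transfer-apoapsis v_a = √[μ(2/r₂ − 1/a_t)] = 1435 m/s.
Δv₂ = v_c2 − v_a = 550.9 m/s.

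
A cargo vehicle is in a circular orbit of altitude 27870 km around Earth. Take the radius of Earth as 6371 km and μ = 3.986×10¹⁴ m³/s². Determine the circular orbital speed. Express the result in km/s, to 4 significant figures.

r = 6371 + 27870 = 34241 km = 3.4241×10⁷ m.
For a circular orbit v = √(μ/r) = √(3.986×10¹⁴ / 3.424×10⁷) = √(1.164×10⁷) = 3412 m/s.
That is 3.412 km/s.

v ≈ 3.412 km/s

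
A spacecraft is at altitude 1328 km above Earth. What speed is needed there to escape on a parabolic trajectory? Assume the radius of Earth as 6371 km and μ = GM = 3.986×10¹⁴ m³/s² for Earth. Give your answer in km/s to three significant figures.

v_esc ≈ 10.2 km/s

r = 6371 + 1328 = 7699.0 km = 7.6990×10⁶ m.
Escape speed v_esc = √(2μ/r) = √(2 × 3.986×10¹⁴ / 7.699×10⁶) = √(1.035×10⁸) = 10180 m/s.
= 10.18 km/s.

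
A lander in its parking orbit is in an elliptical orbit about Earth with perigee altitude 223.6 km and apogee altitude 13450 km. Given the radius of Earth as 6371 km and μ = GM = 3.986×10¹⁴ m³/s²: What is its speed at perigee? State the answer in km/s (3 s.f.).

v ≈ 9.52 km/s

r_p = 6371 + 223.6 = 6594.6 km = 6.5946×10⁶ m.
r_a = 6371 + 13450 = 19821 km = 1.9821×10⁷ m.
Semi-major axis a = (r_p + r_a)/2 = 13208 km = 1.321×10⁷ m.
Vis-viva: v² = μ(2/r − 1/a) = 3.986×10¹⁴ × (3.033×10⁻⁷ − 7.571×10⁻⁸) = 9.071×10⁷ m²/s².
v = 9524 m/s = 9.524 km/s.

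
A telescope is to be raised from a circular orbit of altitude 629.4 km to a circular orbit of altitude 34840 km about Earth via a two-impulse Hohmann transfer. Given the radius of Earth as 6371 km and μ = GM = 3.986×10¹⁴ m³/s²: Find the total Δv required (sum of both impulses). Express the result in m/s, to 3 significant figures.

Δv_total ≈ 3750 m/s

r₁ = 6371 + 629.4 = 7000.4 km = 7.0004×10⁶ m.
r₂ = 6371 + 34840 = 41211 km = 4.1211×10⁷ m.
Transfer ellipse a_t = (r₁ + r₂)/2 = 2.411×10⁷ m.
At r₁: circular v_c1 = √(μ/r₁) = 7546 m/s; transfer-perigee v_p = √[μ(2/r₁ − 1/a_t)] = 9866 m/s.
Δv₁ = v_p − v_c1 = 2320 m/s.
At r₂: circular v_c2 = √(μ/r₂) = 3110 m/s; transfer-apogee v_a = √[μ(2/r₂ − 1/a_t)] = 1676 m/s.
Δv₂ = v_c2 − v_a = 1434 m/s.
Total Δv = Δv₁ + Δv₂ = 3755 m/s.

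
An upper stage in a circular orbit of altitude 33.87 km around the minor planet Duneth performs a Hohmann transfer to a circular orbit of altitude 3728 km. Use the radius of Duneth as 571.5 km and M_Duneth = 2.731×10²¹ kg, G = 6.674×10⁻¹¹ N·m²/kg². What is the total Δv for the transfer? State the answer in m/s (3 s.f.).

Δv_total ≈ 281 m/s

μ = GM = 6.674×10⁻¹¹ × 2.731×10²¹ = 1.823×10¹¹ m³/s².
r₁ = 571.5 + 33.87 = 605.37 km = 6.0537×10⁵ m.
r₂ = 571.5 + 3728 = 4299.5 km = 4.2995×10⁶ m.
Transfer ellipse a_t = (r₁ + r₂)/2 = 2.452×10⁶ m.
At r₁: circular v_c1 = √(μ/r₁) = 548.7 m/s; transfer-periapsis v_p = √[μ(2/r₁ − 1/a_t)] = 726.5 m/s.
Δv₁ = v_p − v_c1 = 177.8 m/s.
At r₂: circular v_c2 = √(μ/r₂) = 205.9 m/s; transfer-apoapsis v_a = √[μ(2/r₂ − 1/a_t)] = 102.3 m/s.
Δv₂ = v_c2 − v_a = 103.6 m/s.
Total Δv = Δv₁ + Δv₂ = 281.4 m/s.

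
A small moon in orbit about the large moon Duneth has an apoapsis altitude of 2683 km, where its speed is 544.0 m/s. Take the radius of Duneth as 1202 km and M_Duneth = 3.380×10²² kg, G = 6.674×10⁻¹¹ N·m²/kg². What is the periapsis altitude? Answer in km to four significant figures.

periapsis altitude ≈ 126.6 km

μ = GM = 6.674×10⁻¹¹ × 3.380×10²² = 2.256×10¹² m³/s².
r_a = 1202 + 2683 = 3885.0 km = 3.885×10⁶ m.
Specific energy ε = v²/2 − μ/r = -4.327×10⁵ J/kg, so a = −μ/(2ε) = 2.607×10⁶ m.
The apsides satisfy r_p + r_a = 2a, so the periapsis radius is 2a − r_a = 1.329×10⁶ m = 1328.6 km.
Periapsis altitude = 1328.6 − 1202 = 126.60 km.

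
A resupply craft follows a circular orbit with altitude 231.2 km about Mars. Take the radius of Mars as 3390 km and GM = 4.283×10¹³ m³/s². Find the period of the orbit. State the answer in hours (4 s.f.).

r = 3390 + 231.2 = 3621.2 km = 3.6212×10⁶ m.
Kepler's third law: T = 2π√(r³/μ) = 2π√((3.621×10⁶)³ / 4.283×10¹³).
r³/μ = 1.109×10⁶ s², so T = 2π × 1.053×10³ = 6.616×10³ s.
Converting: 6.616×10³ s ÷ 3600 = 1.838 hours.

T ≈ 1.838 hours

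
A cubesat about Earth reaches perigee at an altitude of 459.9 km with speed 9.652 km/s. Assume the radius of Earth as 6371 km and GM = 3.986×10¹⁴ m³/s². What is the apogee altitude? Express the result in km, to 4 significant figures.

r_p = 6371 + 459.9 = 6830.9 km = 6.831×10⁶ m.
Specific energy ε = v²/2 − μ/r = -1.177×10⁷ J/kg, so a = −μ/(2ε) = 1.693×10⁷ m.
The apsides satisfy r_p + r_a = 2a, so the apogee radius is 2a − r_p = 2.703×10⁷ m = 27029 km.
Apogee altitude = 27029 − 6371 = 20658 km.

apogee altitude ≈ 20660 km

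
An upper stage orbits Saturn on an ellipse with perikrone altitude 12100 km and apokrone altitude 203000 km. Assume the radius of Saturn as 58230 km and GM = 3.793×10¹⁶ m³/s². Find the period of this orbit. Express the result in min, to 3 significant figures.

T ≈ 1150 min

r_p = 58230 + 12100 = 70330 km = 7.0330×10⁷ m.
r_a = 58230 + 203000 = 261230 km = 2.6123×10⁸ m.
Semi-major axis a = (r_p + r_a)/2 = (70330 + 2.6123×10⁵)/2 = 1.6578×10⁵ km = 1.658×10⁸ m.
By Kepler's third law T = 2π√(a³/μ) = 2π × 1.096×10⁴ = 6.886×10⁴ s.
= 1148 min.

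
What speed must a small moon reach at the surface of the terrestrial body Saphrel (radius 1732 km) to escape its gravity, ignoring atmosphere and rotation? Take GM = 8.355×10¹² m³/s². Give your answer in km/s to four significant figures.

v_esc ≈ 3.106 km/s

r = R = 1.732×10⁶ m.
Escape speed v_esc = √(2μ/r) = √(2 × 8.355×10¹² / 1.732×10⁶) = √(9.648×10⁶) = 3106 m/s.
= 3.106 km/s.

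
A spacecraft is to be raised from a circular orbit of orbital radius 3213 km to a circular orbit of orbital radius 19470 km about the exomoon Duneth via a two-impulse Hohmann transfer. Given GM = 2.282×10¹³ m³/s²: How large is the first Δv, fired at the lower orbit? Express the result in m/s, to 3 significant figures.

r₁ = 3213 km = 3.213×10⁶ m.
r₂ = 19470 km = 1.947×10⁷ m.
Transfer ellipse a_t = (r₁ + r₂)/2 = 1.134×10⁷ m.
At r₁: circular v_c1 = √(μ/r₁) = 2665 m/s; transfer-periapsis v_p = √[μ(2/r₁ − 1/a_t)] = 3492 m/s.
Δv₁ = v_p − v_c1 = 826.8 m/s.

Δv ≈ 827 m/s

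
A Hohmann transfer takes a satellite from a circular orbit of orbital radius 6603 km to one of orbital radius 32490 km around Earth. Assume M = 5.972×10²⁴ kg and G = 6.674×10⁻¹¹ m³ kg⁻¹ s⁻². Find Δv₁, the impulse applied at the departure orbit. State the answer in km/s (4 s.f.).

Δv ≈ 2.247 km/s

μ = GM = 6.674×10⁻¹¹ × 5.972×10²⁴ = 3.986×10¹⁴ m³/s².
r₁ = 6603 km = 6.603×10⁶ m.
r₂ = 32490 km = 3.249×10⁷ m.
Transfer ellipse a_t = (r₁ + r₂)/2 = 1.955×10⁷ m.
At r₁: circular v_c1 = √(μ/r₁) = 7769 m/s; transfer-perigee v_p = √[μ(2/r₁ − 1/a_t)] = 10020 m/s.
Δv₁ = v_p − v_c1 = 2247 m/s.
= 2.247 km/s.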